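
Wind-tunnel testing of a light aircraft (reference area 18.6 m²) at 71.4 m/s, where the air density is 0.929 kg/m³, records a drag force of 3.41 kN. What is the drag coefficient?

From D = ½ρv²S·CD, rearranging gives CD = 2D/(ρv²S).
CD = 2 × 3410 / (0.929 × 71.4² × 18.6) = 0.0774

CD = 0.0774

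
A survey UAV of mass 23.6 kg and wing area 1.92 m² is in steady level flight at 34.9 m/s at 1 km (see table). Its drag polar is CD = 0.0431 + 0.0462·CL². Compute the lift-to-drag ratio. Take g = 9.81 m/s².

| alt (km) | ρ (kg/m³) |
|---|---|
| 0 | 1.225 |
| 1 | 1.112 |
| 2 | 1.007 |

At 1 km, from the table: ρ = 1.112 kg/m³.
Level flight ⇒ L = W = m·g = 23.6 × 9.81 = 231.52 N.
q = ½ρv² = ½ × 1.112 × 34.9² = 677.2 Pa.
CL = 2W/(ρv²S) = 2×231.52/(1.112×34.9²×1.92) = 0.1781.
CD = 0.0431 + 0.0462 × 0.1781² = 0.04456.
L/D = CL/CD = 0.1781 / 0.04456 = 4

L/D = 4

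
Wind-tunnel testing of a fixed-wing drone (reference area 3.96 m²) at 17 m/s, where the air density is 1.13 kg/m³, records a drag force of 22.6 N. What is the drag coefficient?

CD = 0.035

From D = ½ρv²S·CD, rearranging gives CD = 2D/(ρv²S).
CD = 2 × 22.6 / (1.13 × 17² × 3.96) = 0.035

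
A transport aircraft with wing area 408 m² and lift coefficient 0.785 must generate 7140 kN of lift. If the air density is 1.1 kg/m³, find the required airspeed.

v = 201 m/s

L = ½ρv²S·CL ⇒ v = √(2L/(ρ·S·CL))
v = √(2 × 7.14×10^6 / (1.1 × 408 × 0.785)) = √40530 = 201 m/s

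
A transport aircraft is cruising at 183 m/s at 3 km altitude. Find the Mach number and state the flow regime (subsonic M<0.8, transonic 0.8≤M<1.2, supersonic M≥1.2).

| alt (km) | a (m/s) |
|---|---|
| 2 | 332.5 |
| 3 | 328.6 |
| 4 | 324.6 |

At 3 km, from the table: a = 328.6 m/s.
M = v/a = 183 / 328.6 = 0.557
M = 0.557 → subsonic.

M = 0.557 (subsonic)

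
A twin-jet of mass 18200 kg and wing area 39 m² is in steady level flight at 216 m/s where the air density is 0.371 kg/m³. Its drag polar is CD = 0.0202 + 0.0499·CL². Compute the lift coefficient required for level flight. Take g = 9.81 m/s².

In steady level flight, lift balances weight: W = mg = 18200 × 9.81 = 1.7854×10^5 N.
Dynamic pressure q = 0.5 × 0.371 × 216² = 8655 Pa.
CL = W/(q·S) = 1.7854×10^5 / (8655 × 39) = 0.529.

CL = 0.529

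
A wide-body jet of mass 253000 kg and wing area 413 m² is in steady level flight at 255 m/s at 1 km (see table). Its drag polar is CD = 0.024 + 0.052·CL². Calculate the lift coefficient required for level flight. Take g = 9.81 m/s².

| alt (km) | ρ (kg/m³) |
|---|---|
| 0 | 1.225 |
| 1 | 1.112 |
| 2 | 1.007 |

CL = 0.166

At 1 km, from the table: ρ = 1.112 kg/m³.
Level flight ⇒ L = W = m·g = 253000 × 9.81 = 2.4819×10^6 N.
Dynamic pressure q = 0.5 × 1.112 × 255² = 36150 Pa.
Required CL = L/(qS) = 2.4819×10^6/(36150·413) = 0.1662.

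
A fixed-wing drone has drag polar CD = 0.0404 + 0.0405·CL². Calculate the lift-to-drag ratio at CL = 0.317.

CD = 0.0404 + 0.0405 × 0.317² = 0.04447
L/D = CL/CD = 0.317 / 0.04447 = 7.13

L/D = 7.13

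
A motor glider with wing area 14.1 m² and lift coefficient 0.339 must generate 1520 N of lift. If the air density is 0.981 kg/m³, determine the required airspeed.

L = ½ρv²S·CL ⇒ v = √(2L/(ρ·S·CL))
v = √(2 × 1520 / (0.981 × 14.1 × 0.339)) = √648.3 = 25.5 m/s

v = 25.5 m/s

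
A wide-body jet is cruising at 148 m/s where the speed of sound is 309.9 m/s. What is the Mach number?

M = 0.478

M = v/a = 148 / 309.9 = 0.478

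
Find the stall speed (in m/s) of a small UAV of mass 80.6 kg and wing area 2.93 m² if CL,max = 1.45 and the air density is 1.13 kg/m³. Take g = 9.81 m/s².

V_stall = 18.1 m/s

At stall, lift equals weight: L = W = m·g = 80.6 × 9.81 = 790.7 N.
V_stall = √(2W/(ρ·S·CL,max)) = √(2 × 790.7 / (1.13 × 2.93 × 1.45))
V_stall = √329.4 = 18.1 m/s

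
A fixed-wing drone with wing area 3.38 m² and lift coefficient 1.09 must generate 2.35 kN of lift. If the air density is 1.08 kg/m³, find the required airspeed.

L = ½ρv²S·CL ⇒ v = √(2L/(ρ·S·CL))
v = √(2 × 2350 / (1.08 × 3.38 × 1.09)) = √1181 = 34.4 m/s

v = 34.4 m/s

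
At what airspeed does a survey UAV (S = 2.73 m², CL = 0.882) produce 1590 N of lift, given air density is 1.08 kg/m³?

v = 35 m/s

L = ½ρv²S·CL ⇒ v = √(2L/(ρ·S·CL))
v = √(2 × 1590 / (1.08 × 2.73 × 0.882)) = √1223 = 35 m/s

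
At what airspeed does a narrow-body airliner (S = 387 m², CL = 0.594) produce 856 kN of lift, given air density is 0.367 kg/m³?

L = ½ρv²S·CL ⇒ v = √(2L/(ρ·S·CL))
v = √(2 × 8.56×10^5 / (0.367 × 387 × 0.594)) = √20290 = 142 m/s

v = 142 m/s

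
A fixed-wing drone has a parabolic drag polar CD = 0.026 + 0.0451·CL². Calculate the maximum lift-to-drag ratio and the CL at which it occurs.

(L/D)max = 14.6, at CL = 0.759

For CD = CD0 + K·CL², (L/D)max occurs at CL* = √(CD0/K) and equals 1/(2√(K·CD0)).
(L/D)max = 1/(2√(0.0451 × 0.026)) = 1/(2 × 0.03424) = 14.6
CL* = √(0.026/0.0451) = 0.759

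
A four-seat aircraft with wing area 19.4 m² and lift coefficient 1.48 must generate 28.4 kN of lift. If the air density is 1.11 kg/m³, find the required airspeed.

L = ½ρv²S·CL ⇒ v = √(2L/(ρ·S·CL))
v = √(2 × 28400 / (1.11 × 19.4 × 1.48)) = √1782 = 42.2 m/s

v = 42.2 m/s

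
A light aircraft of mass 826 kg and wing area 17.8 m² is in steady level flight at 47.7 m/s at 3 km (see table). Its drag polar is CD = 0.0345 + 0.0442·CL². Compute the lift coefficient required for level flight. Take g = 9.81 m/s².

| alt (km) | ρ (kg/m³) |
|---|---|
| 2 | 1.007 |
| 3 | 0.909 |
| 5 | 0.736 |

CL = 0.44

At 3 km, from the table: ρ = 0.909 kg/m³.
In steady level flight, lift balances weight: W = mg = 826 × 9.81 = 8103.1 N.
Dynamic pressure q = 0.5 × 0.909 × 47.7² = 1034 Pa.
CL = 2W/(ρv²S) = 2×8103.1/(0.909×47.7²×17.8) = 0.4402.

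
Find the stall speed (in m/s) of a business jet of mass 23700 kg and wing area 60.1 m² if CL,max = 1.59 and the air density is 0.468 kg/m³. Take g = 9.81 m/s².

At stall, lift equals weight: L = W = m·g = 23700 × 9.81 = 2.325×10^5 N.
V_stall = √(2W/(ρ·S·CL,max)) = √(2 × 2.325×10^5 / (0.468 × 60.1 × 1.59))
V_stall = √10400 = 102 m/s

V_stall = 102 m/s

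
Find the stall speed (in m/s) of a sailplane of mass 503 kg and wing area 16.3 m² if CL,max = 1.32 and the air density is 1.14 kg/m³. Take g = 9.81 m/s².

V_stall = 20.1 m/s

At stall, lift equals weight: L = W = m·g = 503 × 9.81 = 4934 N.
V_stall = √(2W/(ρ·S·CL,max)) = √(2 × 4934 / (1.14 × 16.3 × 1.32))
V_stall = √402.3 = 20.1 m/s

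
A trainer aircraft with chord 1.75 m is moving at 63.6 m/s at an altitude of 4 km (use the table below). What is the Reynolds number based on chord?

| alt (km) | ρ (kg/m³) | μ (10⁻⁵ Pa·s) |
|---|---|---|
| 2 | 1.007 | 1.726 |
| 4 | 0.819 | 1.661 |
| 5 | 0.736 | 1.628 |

At 4 km, from the table: ρ = 0.819 kg/m³, μ = 1.661×10⁻⁵ Pa·s.
Re = ρ·v·c/μ = 0.819 × 63.6 × 1.75 / (1.661×10⁻⁵) = 5.49×10^6

Re = 5.49×10^6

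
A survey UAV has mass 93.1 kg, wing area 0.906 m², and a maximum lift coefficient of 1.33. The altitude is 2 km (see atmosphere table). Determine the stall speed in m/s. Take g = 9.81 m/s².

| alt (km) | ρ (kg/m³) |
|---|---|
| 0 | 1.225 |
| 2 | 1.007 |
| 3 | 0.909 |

At 2 km, from the table: ρ = 1.007 kg/m³.
Stall occurs when L = W at CL,max. W = mg = 93.1 × 9.81 = 913.3 N.
V_stall = √(2W/(ρ·S·CL,max)) = √(2 × 913.3 / (1.007 × 0.906 × 1.33))
V_stall = √1505 = 38.8 m/s

V_stall = 38.8 m/s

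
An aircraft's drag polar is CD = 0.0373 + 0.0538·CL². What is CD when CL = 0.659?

CD = 0.0373 + 0.0538 × 0.659² = 0.0373 + 0.02336 = 0.0607

CD = 0.0607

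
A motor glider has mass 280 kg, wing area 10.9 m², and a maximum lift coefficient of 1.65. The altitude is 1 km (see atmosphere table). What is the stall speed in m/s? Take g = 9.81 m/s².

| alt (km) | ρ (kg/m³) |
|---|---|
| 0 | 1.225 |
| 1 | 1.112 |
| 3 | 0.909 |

V_stall = 16.6 m/s

At 1 km, from the table: ρ = 1.112 kg/m³.
Weight W = mg = 280 × 9.81 = 2747 N.
From L = ½ρV²S·CL,max = W: V_stall = √(2W/(ρSCL,max)) = √(2·2747/(1.112·10.9·1.65))
V_stall = √274.7 = 16.6 m/s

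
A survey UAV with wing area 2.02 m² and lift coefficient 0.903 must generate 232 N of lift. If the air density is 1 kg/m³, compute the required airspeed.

v = 15.9 m/s

L = ½ρv²S·CL ⇒ v = √(2L/(ρ·S·CL))
v = √(2 × 232 / (1 × 2.02 × 0.903)) = √254.4 = 15.9 m/s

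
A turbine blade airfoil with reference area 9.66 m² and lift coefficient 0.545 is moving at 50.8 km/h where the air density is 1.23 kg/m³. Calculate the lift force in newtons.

L = 645 N

Convert speed: v = 50.8 km/h ÷ 3.6 = 14.11 m/s.
L = ½ρv²S·CL = ½ × 1.23 × 14.11² × 9.66 × 0.545 = 645 N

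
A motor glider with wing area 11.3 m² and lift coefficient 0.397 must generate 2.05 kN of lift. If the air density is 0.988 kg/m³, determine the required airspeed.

L = ½ρv²S·CL ⇒ v = √(2L/(ρ·S·CL))
v = √(2 × 2050 / (0.988 × 11.3 × 0.397)) = √925 = 30.4 m/s

v = 30.4 m/s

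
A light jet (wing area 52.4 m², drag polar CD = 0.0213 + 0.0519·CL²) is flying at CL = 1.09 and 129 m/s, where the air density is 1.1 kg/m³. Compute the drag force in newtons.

D = 39800 N

CD = 0.0213 + 0.0519 × 1.09² = 0.08296
D = ½ρv²S·CD = ½ × 1.1 × 129² × 52.4 × 0.08296 = 39800 N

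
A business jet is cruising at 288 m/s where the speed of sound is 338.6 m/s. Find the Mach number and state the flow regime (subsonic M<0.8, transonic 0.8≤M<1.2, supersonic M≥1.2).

M = v/a = 288 / 338.6 = 0.851
M = 0.851 → transonic.

M = 0.851 (transonic)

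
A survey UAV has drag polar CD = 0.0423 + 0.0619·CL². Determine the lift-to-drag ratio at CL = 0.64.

L/D = 9.46

CD = 0.0423 + 0.0619 × 0.64² = 0.06765
L/D = CL/CD = 0.64 / 0.06765 = 9.46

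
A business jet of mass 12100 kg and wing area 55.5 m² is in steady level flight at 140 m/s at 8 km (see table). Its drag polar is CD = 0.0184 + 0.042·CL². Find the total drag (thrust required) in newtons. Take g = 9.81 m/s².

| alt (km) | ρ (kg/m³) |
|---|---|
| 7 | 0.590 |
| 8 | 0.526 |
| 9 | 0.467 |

D = 7330 N

At 8 km, from the table: ρ = 0.526 kg/m³.
Weight W = mg = 12100 × 9.81 = 1.187×10^5 N; in level flight L = W.
Dynamic pressure q = 0.5 × 0.526 × 140² = 5155 Pa.
CL = W/(q·S) = 1.187×10^5 / (5155 × 55.5) = 0.4149.
CD = 0.0184 + 0.042 × 0.4149² = 0.02563.
D = q·S·CD = 5155 × 55.5 × 0.02563 = 7333 N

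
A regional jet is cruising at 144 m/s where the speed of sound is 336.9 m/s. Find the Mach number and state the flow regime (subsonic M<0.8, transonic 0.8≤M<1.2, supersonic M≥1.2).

M = v/a = 144 / 336.9 = 0.427
M = 0.427 → subsonic.

M = 0.427 (subsonic)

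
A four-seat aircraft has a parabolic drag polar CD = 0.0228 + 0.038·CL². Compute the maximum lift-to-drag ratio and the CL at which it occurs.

(L/D)max = 17, at CL = 0.775

For CD = CD0 + K·CL², (L/D)max occurs at CL* = √(CD0/K) and equals 1/(2√(K·CD0)).
(L/D)max = 1/(2√(0.038 × 0.0228)) = 1/(2 × 0.02943) = 17
CL* = √(0.0228/0.038) = 0.775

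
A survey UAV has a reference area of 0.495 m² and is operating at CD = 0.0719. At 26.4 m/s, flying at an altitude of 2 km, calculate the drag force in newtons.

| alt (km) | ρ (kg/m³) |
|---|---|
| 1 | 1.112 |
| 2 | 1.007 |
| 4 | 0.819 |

D = 12.5 N

At 2 km, from the table: ρ = 1.007 kg/m³.
D = ½ρv²S·CD = ½ × 1.007 × 26.4² × 0.495 × 0.0719 = 12.5 N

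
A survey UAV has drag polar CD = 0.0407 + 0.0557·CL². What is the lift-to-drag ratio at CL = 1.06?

L/D = 10.3

CD = 0.0407 + 0.0557 × 1.06² = 0.1033
L/D = CL/CD = 1.06 / 0.1033 = 10.3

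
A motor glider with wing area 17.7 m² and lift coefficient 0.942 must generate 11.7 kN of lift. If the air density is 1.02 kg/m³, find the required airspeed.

L = ½ρv²S·CL ⇒ v = √(2L/(ρ·S·CL))
v = √(2 × 11700 / (1.02 × 17.7 × 0.942)) = √1376 = 37.1 m/s

v = 37.1 m/s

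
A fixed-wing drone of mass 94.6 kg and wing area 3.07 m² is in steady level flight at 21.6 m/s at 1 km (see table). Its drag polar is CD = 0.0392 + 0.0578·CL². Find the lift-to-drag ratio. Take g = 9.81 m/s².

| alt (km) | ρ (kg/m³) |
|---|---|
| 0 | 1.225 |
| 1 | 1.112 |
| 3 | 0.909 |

At 1 km, from the table: ρ = 1.112 kg/m³.
Level flight ⇒ L = W = m·g = 94.6 × 9.81 = 928.03 N.
q = ½ρv² = ½ × 1.112 × 21.6² = 259.4 Pa.
Required CL = L/(qS) = 928.03/(259.4·3.07) = 1.165.
CD = 0.0392 + 0.0578 × 1.165² = 0.1177.
L/D = CL/CD = 1.165 / 0.1177 = 9.9

L/D = 9.9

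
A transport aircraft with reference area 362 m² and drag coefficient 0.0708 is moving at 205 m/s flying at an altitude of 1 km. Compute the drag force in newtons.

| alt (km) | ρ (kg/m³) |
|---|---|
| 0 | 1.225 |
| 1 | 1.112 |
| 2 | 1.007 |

At 1 km, from the table: ρ = 1.112 kg/m³.
D = ½ρv²S·CD = ½ × 1.112 × 205² × 362 × 0.0708 = 5.99×10^5 N ≈ 599 kN

D = 5.99×10^5 N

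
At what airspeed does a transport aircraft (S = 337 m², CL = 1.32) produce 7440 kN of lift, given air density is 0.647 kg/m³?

v = 227 m/s

L = ½ρv²S·CL ⇒ v = √(2L/(ρ·S·CL))
v = √(2 × 7.44×10^6 / (0.647 × 337 × 1.32)) = √51700 = 227 m/s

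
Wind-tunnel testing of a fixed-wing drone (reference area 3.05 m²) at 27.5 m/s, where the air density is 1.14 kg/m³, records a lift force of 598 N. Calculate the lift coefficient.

CL = 0.455

From L = ½ρv²S·CL, rearranging gives CL = 2L/(ρv²S).
CL = 2 × 598 / (1.14 × 27.5² × 3.05) = 0.455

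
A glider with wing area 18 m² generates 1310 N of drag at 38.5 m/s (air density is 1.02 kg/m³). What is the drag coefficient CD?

From D = ½ρv²S·CD, rearranging gives CD = 2D/(ρv²S).
CD = 2 × 1310 / (1.02 × 38.5² × 18) = 0.0963

CD = 0.0963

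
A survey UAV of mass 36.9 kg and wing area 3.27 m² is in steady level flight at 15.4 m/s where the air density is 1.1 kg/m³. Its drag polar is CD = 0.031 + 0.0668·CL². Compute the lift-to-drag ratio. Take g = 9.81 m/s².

Level flight ⇒ L = W = m·g = 36.9 × 9.81 = 361.99 N.
Dynamic pressure q = 0.5 × 1.1 × 15.4² = 130.4 Pa.
CL = W/(q·S) = 361.99 / (130.4 × 3.27) = 0.8487.
CD = 0.031 + 0.0668 × 0.8487² = 0.07911.
L/D = CL/CD = 0.8487 / 0.07911 = 10.7

L/D = 10.7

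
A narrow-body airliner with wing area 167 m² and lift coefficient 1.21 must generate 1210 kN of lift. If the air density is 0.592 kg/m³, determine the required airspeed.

v = 142 m/s

L = ½ρv²S·CL ⇒ v = √(2L/(ρ·S·CL))
v = √(2 × 1.21×10^6 / (0.592 × 167 × 1.21)) = √20230 = 142 m/s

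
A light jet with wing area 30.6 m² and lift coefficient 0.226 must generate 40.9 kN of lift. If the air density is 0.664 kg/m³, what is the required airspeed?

v = 133 m/s

L = ½ρv²S·CL ⇒ v = √(2L/(ρ·S·CL))
v = √(2 × 40900 / (0.664 × 30.6 × 0.226)) = √17810 = 133 m/s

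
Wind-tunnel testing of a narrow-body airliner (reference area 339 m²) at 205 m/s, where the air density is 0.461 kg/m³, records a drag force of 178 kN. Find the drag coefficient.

From D = ½ρv²S·CD, rearranging gives CD = 2D/(ρv²S).
CD = 2 × 1.78×10^5 / (0.461 × 205² × 339) = 0.0542

CD = 0.0542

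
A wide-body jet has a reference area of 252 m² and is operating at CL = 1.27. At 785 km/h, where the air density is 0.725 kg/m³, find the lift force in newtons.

L = 5.52×10^6 N

Convert speed: v = 785 km/h ÷ 3.6 = 218.1 m/s.
Dynamic pressure q = ½ρv² = ½ × 0.725 × 218.1² = 17240 Pa.
L = q·S·CL = 17240 × 252 × 1.27 = 5.52×10^6 N ≈ 5520 kN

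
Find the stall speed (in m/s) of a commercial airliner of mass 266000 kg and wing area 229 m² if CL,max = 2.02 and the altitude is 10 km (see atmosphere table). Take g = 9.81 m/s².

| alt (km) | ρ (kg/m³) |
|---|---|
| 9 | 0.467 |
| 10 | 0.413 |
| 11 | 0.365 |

At 10 km, from the table: ρ = 0.413 kg/m³.
Weight W = mg = 266000 × 9.81 = 2.609×10^6 N.
From L = ½ρV²S·CL,max = W: V_stall = √(2W/(ρSCL,max)) = √(2·2.609×10^6/(0.413·229·2.02))
V_stall = √27320 = 165 m/s

V_stall = 165 m/s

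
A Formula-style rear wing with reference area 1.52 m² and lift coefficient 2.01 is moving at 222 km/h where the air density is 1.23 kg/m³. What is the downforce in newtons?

L = 7150 N

Convert speed: v = 222 km/h ÷ 3.6 = 61.67 m/s.
Dynamic pressure q = ½ρv² = ½ × 1.23 × 61.67² = 2339 Pa.
L = q·S·CL = 2339 × 1.52 × 2.01 = 7150 N ≈ 7.15 kN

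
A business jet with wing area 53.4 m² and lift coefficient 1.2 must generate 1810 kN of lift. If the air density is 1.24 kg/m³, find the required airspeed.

v = 213 m/s

L = ½ρv²S·CL ⇒ v = √(2L/(ρ·S·CL))
v = √(2 × 1.81×10^6 / (1.24 × 53.4 × 1.2)) = √45560 = 213 m/s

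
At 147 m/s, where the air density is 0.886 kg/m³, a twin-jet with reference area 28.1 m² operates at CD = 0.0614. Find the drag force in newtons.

D = ½ρv²S·CD = ½ × 0.886 × 147² × 28.1 × 0.0614 = 16500 N ≈ 16.5 kN

D = 16500 N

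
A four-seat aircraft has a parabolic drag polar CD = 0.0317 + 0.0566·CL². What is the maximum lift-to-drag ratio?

(L/D)max = 11.8

For CD = CD0 + K·CL², (L/D)max occurs at CL* = √(CD0/K) and equals 1/(2√(K·CD0)).
(L/D)max = 1/(2√(0.0566 × 0.0317)) = 1/(2 × 0.04236) = 11.8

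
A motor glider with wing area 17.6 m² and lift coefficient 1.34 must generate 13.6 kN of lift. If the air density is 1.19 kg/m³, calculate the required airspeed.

v = 31.1 m/s

L = ½ρv²S·CL ⇒ v = √(2L/(ρ·S·CL))
v = √(2 × 13600 / (1.19 × 17.6 × 1.34)) = √969.2 = 31.1 m/s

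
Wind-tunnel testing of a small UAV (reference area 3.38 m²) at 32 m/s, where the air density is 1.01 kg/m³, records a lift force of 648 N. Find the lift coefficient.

From L = ½ρv²S·CL, rearranging gives CL = 2L/(ρv²S).
CL = 2 × 648 / (1.01 × 32² × 3.38) = 0.371

CL = 0.371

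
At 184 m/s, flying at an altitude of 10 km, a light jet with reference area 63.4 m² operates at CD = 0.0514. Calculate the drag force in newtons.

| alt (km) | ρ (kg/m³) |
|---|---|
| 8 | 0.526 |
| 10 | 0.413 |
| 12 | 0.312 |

At 10 km, from the table: ρ = 0.413 kg/m³.
D = ½ρv²S·CD = ½ × 0.413 × 184² × 63.4 × 0.0514 = 22800 N ≈ 22.8 kN

D = 22800 N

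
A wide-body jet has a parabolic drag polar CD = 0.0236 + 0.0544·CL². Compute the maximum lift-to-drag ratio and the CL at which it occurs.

(L/D)max = 14, at CL = 0.659

For CD = CD0 + K·CL², (L/D)max occurs at CL* = √(CD0/K) and equals 1/(2√(K·CD0)).
(L/D)max = 1/(2√(0.0544 × 0.0236)) = 1/(2 × 0.03583) = 14
CL* = √(0.0236/0.0544) = 0.659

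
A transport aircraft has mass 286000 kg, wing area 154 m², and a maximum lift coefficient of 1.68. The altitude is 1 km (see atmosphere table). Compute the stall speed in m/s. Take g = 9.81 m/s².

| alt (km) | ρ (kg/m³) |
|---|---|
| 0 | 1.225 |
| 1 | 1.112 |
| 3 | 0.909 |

At 1 km, from the table: ρ = 1.112 kg/m³.
Stall occurs when L = W at CL,max. W = mg = 286000 × 9.81 = 2.806×10^6 N.
From L = ½ρV²S·CL,max = W: V_stall = √(2W/(ρSCL,max)) = √(2·2.806×10^6/(1.112·154·1.68))
V_stall = √19500 = 140 m/s

V_stall = 140 m/s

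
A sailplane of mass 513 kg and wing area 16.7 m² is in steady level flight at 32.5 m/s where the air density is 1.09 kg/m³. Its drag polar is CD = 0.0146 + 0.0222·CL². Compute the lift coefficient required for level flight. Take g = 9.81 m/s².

Level flight ⇒ L = W = m·g = 513 × 9.81 = 5032.5 N.
q = ½ρv² = ½ × 1.09 × 32.5² = 575.7 Pa.
CL = 2W/(ρv²S) = 2×5032.5/(1.09×32.5²×16.7) = 0.5235.

CL = 0.523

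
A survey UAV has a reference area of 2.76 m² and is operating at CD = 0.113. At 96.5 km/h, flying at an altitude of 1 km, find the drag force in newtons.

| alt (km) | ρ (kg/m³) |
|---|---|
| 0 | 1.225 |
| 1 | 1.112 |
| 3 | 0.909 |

At 1 km, from the table: ρ = 1.112 kg/m³.
Convert speed: v = 96.5 km/h ÷ 3.6 = 26.81 m/s.
D = ½ρv²S·CD = ½ × 1.112 × 26.81² × 2.76 × 0.113 = 125 N

D = 125 N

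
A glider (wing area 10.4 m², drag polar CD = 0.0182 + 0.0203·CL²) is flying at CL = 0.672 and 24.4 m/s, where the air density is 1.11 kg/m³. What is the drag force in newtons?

CD = 0.0182 + 0.0203 × 0.672² = 0.02737
D = ½ρv²S·CD = ½ × 1.11 × 24.4² × 10.4 × 0.02737 = 94 N

D = 94 N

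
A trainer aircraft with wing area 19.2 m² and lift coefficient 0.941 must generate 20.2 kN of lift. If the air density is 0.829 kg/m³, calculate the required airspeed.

L = ½ρv²S·CL ⇒ v = √(2L/(ρ·S·CL))
v = √(2 × 20200 / (0.829 × 19.2 × 0.941)) = √2697 = 51.9 m/s

v = 51.9 m/s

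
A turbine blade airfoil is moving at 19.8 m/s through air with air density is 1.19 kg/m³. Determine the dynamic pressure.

q = 233 Pa

q = ½ρv² = ½ × 1.19 × 19.8² = 233 Pa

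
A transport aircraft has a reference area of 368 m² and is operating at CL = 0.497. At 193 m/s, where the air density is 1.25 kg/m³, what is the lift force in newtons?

L = ½ρv²S·CL = ½ × 1.25 × 193² × 368 × 0.497 = 4.26×10^6 N ≈ 4260 kN

L = 4.26×10^6 N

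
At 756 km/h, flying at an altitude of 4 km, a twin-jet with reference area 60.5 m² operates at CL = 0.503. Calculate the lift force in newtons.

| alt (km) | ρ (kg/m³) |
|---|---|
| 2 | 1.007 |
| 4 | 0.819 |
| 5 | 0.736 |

L = 5.5×10^5 N

At 4 km, from the table: ρ = 0.819 kg/m³.
Convert speed: v = 756 km/h ÷ 3.6 = 210 m/s.
L = ½ρv²S·CL = ½ × 0.819 × 210² × 60.5 × 0.503 = 5.5×10^5 N ≈ 550 kN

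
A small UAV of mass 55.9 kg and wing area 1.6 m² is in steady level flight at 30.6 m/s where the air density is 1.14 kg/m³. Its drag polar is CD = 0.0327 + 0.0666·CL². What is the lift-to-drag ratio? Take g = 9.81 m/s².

Level flight ⇒ L = W = m·g = 55.9 × 9.81 = 548.38 N.
Dynamic pressure q = 0.5 × 1.14 × 30.6² = 533.7 Pa.
CL = W/(q·S) = 548.38 / (533.7 × 1.6) = 0.6422.
CD = 0.0327 + 0.0666 × 0.6422² = 0.06016.
L/D = CL/CD = 0.6422 / 0.06016 = 10.7

L/D = 10.7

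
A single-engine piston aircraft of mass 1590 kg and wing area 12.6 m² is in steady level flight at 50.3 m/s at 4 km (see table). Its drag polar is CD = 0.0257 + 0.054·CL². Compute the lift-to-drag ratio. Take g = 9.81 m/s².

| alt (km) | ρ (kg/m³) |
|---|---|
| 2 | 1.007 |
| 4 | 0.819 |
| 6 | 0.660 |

L/D = 11.6

At 4 km, from the table: ρ = 0.819 kg/m³.
Level flight ⇒ L = W = m·g = 1590 × 9.81 = 15598 N.
q = ½ρv² = ½ × 0.819 × 50.3² = 1036 Pa.
CL = W/(q·S) = 15598 / (1036 × 12.6) = 1.195.
CD = 0.0257 + 0.054 × 1.195² = 0.1028.
L/D = CL/CD = 1.195 / 0.1028 = 11.6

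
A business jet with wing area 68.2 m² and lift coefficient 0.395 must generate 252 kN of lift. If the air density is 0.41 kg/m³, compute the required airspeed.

v = 214 m/s

L = ½ρv²S·CL ⇒ v = √(2L/(ρ·S·CL))
v = √(2 × 2.52×10^5 / (0.41 × 68.2 × 0.395)) = √45630 = 214 m/s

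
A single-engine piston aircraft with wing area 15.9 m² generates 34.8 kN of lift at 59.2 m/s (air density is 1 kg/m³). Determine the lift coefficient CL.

From L = ½ρv²S·CL, rearranging gives CL = 2L/(ρv²S).
CL = 2 × 34800 / (1 × 59.2² × 15.9) = 1.25

CL = 1.25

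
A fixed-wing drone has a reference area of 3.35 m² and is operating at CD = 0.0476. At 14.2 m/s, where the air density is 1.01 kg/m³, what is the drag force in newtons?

D = 16.2 N

D = ½ρv²S·CD = ½ × 1.01 × 14.2² × 3.35 × 0.0476 = 16.2 N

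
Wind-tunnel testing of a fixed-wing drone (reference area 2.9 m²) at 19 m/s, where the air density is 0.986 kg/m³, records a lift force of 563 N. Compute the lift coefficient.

CL = 1.09

From L = ½ρv²S·CL, rearranging gives CL = 2L/(ρv²S).
CL = 2 × 563 / (0.986 × 19² × 2.9) = 1.09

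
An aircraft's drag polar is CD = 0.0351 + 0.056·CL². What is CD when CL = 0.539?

CD = 0.0514

CD = 0.0351 + 0.056 × 0.539² = 0.0351 + 0.01627 = 0.0514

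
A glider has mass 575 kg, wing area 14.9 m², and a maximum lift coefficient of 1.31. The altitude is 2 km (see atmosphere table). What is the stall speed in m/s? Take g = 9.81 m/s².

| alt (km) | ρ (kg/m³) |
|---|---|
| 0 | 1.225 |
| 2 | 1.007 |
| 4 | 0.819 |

At 2 km, from the table: ρ = 1.007 kg/m³.
At stall, lift equals weight: L = W = m·g = 575 × 9.81 = 5641 N.
From L = ½ρV²S·CL,max = W: V_stall = √(2W/(ρSCL,max)) = √(2·5641/(1.007·14.9·1.31))
V_stall = √574 = 24 m/s

V_stall = 24 m/s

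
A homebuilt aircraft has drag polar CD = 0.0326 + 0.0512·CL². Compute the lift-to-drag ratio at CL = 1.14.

L/D = 11.5

CD = 0.0326 + 0.0512 × 1.14² = 0.09914
L/D = CL/CD = 1.14 / 0.09914 = 11.5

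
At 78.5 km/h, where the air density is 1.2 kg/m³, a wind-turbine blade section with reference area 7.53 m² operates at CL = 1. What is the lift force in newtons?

Convert speed: v = 78.5 km/h ÷ 3.6 = 21.81 m/s.
L = ½ρv²S·CL = ½ × 1.2 × 21.81² × 7.53 × 1 = 2150 N

L = 2150 N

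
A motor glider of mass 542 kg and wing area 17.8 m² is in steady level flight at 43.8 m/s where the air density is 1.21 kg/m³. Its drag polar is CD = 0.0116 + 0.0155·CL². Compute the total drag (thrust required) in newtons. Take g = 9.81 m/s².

D = 261 N

In steady level flight, lift balances weight: W = mg = 542 × 9.81 = 5317 N.
q = ½ρv² = ½ × 1.21 × 43.8² = 1161 Pa.
Required CL = L/(qS) = 5317/(1161·17.8) = 0.2574.
CD = 0.0116 + 0.0155 × 0.2574² = 0.01263.
D = q·S·CD = 1161 × 17.8 × 0.01263 = 260.9 N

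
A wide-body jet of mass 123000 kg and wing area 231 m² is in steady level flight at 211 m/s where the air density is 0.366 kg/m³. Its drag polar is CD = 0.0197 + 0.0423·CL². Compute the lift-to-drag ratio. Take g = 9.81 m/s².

L/D = 17.3

Level flight ⇒ L = W = m·g = 123000 × 9.81 = 1.2066×10^6 N.
q = ½ρv² = ½ × 0.366 × 211² = 8147 Pa.
CL = W/(q·S) = 1.2066×10^6 / (8147 × 231) = 0.6411.
CD = 0.0197 + 0.0423 × 0.6411² = 0.03709.
L/D = CL/CD = 0.6411 / 0.03709 = 17.3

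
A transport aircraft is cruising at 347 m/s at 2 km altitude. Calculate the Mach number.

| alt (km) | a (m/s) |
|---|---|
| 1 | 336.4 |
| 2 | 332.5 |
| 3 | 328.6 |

At 2 km, from the table: a = 332.5 m/s.
M = v/a = 347 / 332.5 = 1.04

M = 1.04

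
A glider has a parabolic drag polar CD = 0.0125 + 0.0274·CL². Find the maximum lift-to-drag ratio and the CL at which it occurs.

For CD = CD0 + K·CL², (L/D)max occurs at CL* = √(CD0/K) and equals 1/(2√(K·CD0)).
(L/D)max = 1/(2√(0.0274 × 0.0125)) = 1/(2 × 0.01851) = 27
CL* = √(0.0125/0.0274) = 0.675

(L/D)max = 27, at CL = 0.675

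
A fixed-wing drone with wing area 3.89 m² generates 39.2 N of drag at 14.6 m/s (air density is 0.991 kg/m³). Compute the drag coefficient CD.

From D = ½ρv²S·CD, rearranging gives CD = 2D/(ρv²S).
CD = 2 × 39.2 / (0.991 × 14.6² × 3.89) = 0.0954

CD = 0.0954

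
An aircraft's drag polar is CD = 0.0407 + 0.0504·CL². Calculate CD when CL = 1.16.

CD = 0.109

CD = 0.0407 + 0.0504 × 1.16² = 0.0407 + 0.06782 = 0.109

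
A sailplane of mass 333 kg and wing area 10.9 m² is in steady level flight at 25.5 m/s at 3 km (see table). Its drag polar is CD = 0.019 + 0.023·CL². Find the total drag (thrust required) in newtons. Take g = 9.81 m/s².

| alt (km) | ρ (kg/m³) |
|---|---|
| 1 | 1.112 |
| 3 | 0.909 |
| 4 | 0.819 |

At 3 km, from the table: ρ = 0.909 kg/m³.
Level flight ⇒ L = W = m·g = 333 × 9.81 = 3266.7 N.
q = ½ρv² = ½ × 0.909 × 25.5² = 295.5 Pa.
CL = W/(q·S) = 3266.7 / (295.5 × 10.9) = 1.014.
CD = 0.019 + 0.023 × 1.014² = 0.04265.
D = q·S·CD = 295.5 × 10.9 × 0.04265 = 137.4 N

D = 137 N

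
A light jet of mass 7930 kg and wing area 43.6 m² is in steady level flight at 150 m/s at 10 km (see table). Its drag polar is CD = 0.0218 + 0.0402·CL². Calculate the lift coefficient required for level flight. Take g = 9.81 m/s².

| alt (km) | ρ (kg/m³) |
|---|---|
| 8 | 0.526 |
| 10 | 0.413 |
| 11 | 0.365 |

CL = 0.384

At 10 km, from the table: ρ = 0.413 kg/m³.
In steady level flight, lift balances weight: W = mg = 7930 × 9.81 = 77793 N.
Dynamic pressure q = 0.5 × 0.413 × 150² = 4646 Pa.
CL = W/(q·S) = 77793 / (4646 × 43.6) = 0.384.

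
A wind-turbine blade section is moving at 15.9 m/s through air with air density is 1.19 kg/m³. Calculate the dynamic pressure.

q = ½ρv² = ½ × 1.19 × 15.9² = 150 Pa

q = 150 Pa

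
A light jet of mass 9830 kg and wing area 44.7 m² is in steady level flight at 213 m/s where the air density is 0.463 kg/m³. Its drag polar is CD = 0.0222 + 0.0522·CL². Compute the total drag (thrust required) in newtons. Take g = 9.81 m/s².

In steady level flight, lift balances weight: W = mg = 9830 × 9.81 = 96432 N.
Dynamic pressure q = 0.5 × 0.463 × 213² = 10500 Pa.
CL = 2W/(ρv²S) = 2×96432/(0.463×213²×44.7) = 0.2054.
CD = 0.0222 + 0.0522 × 0.2054² = 0.0244.
D = q·S·CD = 10500 × 44.7 × 0.0244 = 11460 N

D = 11500 N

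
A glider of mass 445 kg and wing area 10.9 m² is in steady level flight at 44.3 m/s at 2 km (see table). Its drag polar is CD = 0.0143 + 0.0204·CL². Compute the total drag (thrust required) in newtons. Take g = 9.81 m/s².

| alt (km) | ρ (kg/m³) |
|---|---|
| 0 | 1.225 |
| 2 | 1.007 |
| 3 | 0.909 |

D = 190 N

At 2 km, from the table: ρ = 1.007 kg/m³.
Weight W = mg = 445 × 9.81 = 4365.4 N; in level flight L = W.
q = ½ρv² = ½ × 1.007 × 44.3² = 988.1 Pa.
Required CL = L/(qS) = 4365.4/(988.1·10.9) = 0.4053.
CD = 0.0143 + 0.0204 × 0.4053² = 0.01765.
D = q·S·CD = 988.1 × 10.9 × 0.01765 = 190.1 N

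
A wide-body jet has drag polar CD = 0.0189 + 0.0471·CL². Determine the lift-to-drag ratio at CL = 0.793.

CD = 0.0189 + 0.0471 × 0.793² = 0.04852
L/D = CL/CD = 0.793 / 0.04852 = 16.3

L/D = 16.3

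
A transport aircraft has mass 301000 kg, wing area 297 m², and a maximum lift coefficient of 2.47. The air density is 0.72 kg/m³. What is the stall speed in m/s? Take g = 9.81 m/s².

Weight W = mg = 301000 × 9.81 = 2.953×10^6 N.
V_stall = √(2W/(ρ·S·CL,max)) = √(2 × 2.953×10^6 / (0.72 × 297 × 2.47))
V_stall = √11180 = 106 m/s

V_stall = 106 m/s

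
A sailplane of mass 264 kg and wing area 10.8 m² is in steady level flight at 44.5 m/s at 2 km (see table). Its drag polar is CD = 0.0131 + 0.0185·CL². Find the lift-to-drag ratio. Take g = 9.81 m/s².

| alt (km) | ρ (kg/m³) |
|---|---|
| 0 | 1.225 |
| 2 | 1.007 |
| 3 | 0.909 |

At 2 km, from the table: ρ = 1.007 kg/m³.
Level flight ⇒ L = W = m·g = 264 × 9.81 = 2589.8 N.
q = ½ρv² = ½ × 1.007 × 44.5² = 997.1 Pa.
CL = 2W/(ρv²S) = 2×2589.8/(1.007×44.5²×10.8) = 0.2405.
CD = 0.0131 + 0.0185 × 0.2405² = 0.01417.
L/D = CL/CD = 0.2405 / 0.01417 = 17

L/D = 17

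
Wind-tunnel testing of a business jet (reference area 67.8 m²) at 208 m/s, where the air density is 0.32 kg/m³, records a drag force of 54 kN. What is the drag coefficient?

From D = ½ρv²S·CD, rearranging gives CD = 2D/(ρv²S).
CD = 2 × 54000 / (0.32 × 208² × 67.8) = 0.115

CD = 0.115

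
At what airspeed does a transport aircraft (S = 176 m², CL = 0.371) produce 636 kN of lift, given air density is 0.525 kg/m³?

v = 193 m/s

L = ½ρv²S·CL ⇒ v = √(2L/(ρ·S·CL))
v = √(2 × 6.36×10^5 / (0.525 × 176 × 0.371)) = √37110 = 193 m/s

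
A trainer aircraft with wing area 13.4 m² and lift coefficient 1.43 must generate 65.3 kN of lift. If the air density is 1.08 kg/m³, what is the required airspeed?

v = 79.4 m/s

L = ½ρv²S·CL ⇒ v = √(2L/(ρ·S·CL))
v = √(2 × 65300 / (1.08 × 13.4 × 1.43)) = √6311 = 79.4 m/s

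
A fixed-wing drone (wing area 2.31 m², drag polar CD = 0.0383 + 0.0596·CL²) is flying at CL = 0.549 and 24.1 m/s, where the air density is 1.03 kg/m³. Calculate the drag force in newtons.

D = 38.9 N

CD = 0.0383 + 0.0596 × 0.549² = 0.05626
D = ½ρv²S·CD = ½ × 1.03 × 24.1² × 2.31 × 0.05626 = 38.9 N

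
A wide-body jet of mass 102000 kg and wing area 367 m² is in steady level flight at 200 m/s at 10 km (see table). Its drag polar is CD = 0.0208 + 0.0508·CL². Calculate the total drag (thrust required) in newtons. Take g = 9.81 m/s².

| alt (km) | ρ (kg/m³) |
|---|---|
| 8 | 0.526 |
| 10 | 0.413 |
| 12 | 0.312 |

D = 79800 N

At 10 km, from the table: ρ = 0.413 kg/m³.
Level flight ⇒ L = W = m·g = 102000 × 9.81 = 1.0006×10^6 N.
Dynamic pressure q = 0.5 × 0.413 × 200² = 8260 Pa.
Required CL = L/(qS) = 1.0006×10^6/(8260·367) = 0.3301.
CD = 0.0208 + 0.0508 × 0.3301² = 0.02633.
D = q·S·CD = 8260 × 367 × 0.02633 = 79830 N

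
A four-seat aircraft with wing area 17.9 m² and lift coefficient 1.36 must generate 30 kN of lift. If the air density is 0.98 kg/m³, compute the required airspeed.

L = ½ρv²S·CL ⇒ v = √(2L/(ρ·S·CL))
v = √(2 × 30000 / (0.98 × 17.9 × 1.36)) = √2515 = 50.1 m/s

v = 50.1 m/s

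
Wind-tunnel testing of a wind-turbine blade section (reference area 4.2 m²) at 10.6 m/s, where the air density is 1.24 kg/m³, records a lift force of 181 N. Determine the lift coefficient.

CL = 0.619

From L = ½ρv²S·CL, rearranging gives CL = 2L/(ρv²S).
CL = 2 × 181 / (1.24 × 10.6² × 4.2) = 0.619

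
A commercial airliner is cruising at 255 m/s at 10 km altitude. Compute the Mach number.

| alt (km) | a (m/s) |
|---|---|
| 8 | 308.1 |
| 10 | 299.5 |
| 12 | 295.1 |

M = 0.851

At 10 km, from the table: a = 299.5 m/s.
M = v/a = 255 / 299.5 = 0.851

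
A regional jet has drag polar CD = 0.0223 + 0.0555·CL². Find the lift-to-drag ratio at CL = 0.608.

L/D = 14.2

CD = 0.0223 + 0.0555 × 0.608² = 0.04282
L/D = CL/CD = 0.608 / 0.04282 = 14.2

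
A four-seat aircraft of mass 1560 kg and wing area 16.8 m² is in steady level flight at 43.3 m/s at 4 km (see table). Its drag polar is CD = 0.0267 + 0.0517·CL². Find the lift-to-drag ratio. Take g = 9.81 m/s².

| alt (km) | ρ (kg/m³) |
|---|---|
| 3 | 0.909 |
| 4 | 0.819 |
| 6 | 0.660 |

L/D = 11.9

At 4 km, from the table: ρ = 0.819 kg/m³.
Weight W = mg = 1560 × 9.81 = 15304 N; in level flight L = W.
Dynamic pressure q = 0.5 × 0.819 × 43.3² = 767.8 Pa.
CL = W/(q·S) = 15304 / (767.8 × 16.8) = 1.186.
CD = 0.0267 + 0.0517 × 1.186² = 0.09948.
L/D = CL/CD = 1.186 / 0.09948 = 11.9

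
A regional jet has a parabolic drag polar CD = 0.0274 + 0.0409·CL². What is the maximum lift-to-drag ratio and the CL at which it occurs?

For CD = CD0 + K·CL², (L/D)max occurs at CL* = √(CD0/K) and equals 1/(2√(K·CD0)).
(L/D)max = 1/(2√(0.0409 × 0.0274)) = 1/(2 × 0.03348) = 14.9
CL* = √(0.0274/0.0409) = 0.818

(L/D)max = 14.9, at CL = 0.818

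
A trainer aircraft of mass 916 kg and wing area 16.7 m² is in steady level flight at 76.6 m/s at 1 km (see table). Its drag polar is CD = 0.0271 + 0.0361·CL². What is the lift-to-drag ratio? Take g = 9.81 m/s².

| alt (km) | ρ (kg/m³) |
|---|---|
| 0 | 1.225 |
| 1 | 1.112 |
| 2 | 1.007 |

At 1 km, from the table: ρ = 1.112 kg/m³.
Level flight ⇒ L = W = m·g = 916 × 9.81 = 8986 N.
Dynamic pressure q = 0.5 × 1.112 × 76.6² = 3262 Pa.
Required CL = L/(qS) = 8986/(3262·16.7) = 0.1649.
CD = 0.0271 + 0.0361 × 0.1649² = 0.02808.
L/D = CL/CD = 0.1649 / 0.02808 = 5.87

L/D = 5.87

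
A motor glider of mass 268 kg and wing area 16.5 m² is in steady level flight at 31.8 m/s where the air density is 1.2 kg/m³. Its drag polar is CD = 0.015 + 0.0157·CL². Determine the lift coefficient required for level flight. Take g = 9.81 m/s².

Level flight ⇒ L = W = m·g = 268 × 9.81 = 2629.1 N.
Dynamic pressure q = 0.5 × 1.2 × 31.8² = 606.7 Pa.
CL = W/(q·S) = 2629.1 / (606.7 × 16.5) = 0.2626.

CL = 0.263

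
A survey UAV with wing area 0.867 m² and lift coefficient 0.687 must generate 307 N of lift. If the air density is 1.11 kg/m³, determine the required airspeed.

L = ½ρv²S·CL ⇒ v = √(2L/(ρ·S·CL))
v = √(2 × 307 / (1.11 × 0.867 × 0.687)) = √928.7 = 30.5 m/s

v = 30.5 m/s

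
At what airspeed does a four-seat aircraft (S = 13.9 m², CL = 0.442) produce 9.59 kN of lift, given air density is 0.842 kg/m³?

L = ½ρv²S·CL ⇒ v = √(2L/(ρ·S·CL))
v = √(2 × 9590 / (0.842 × 13.9 × 0.442)) = √3708 = 60.9 m/s

v = 60.9 m/s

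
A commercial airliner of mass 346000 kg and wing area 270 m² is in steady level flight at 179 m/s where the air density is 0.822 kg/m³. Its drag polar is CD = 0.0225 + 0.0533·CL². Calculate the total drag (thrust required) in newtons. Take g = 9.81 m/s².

D = 2.53×10^5 N

In steady level flight, lift balances weight: W = mg = 346000 × 9.81 = 3.3943×10^6 N.
Dynamic pressure q = 0.5 × 0.822 × 179² = 13170 Pa.
CL = W/(q·S) = 3.3943×10^6 / (13170 × 270) = 0.9546.
CD = 0.0225 + 0.0533 × 0.9546² = 0.07107.
D = q·S·CD = 13170 × 270 × 0.07107 = 2.527×10^5 N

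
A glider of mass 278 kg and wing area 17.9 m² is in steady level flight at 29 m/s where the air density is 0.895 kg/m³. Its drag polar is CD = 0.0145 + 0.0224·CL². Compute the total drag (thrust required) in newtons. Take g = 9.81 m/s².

Weight W = mg = 278 × 9.81 = 2727.2 N; in level flight L = W.
Dynamic pressure q = 0.5 × 0.895 × 29² = 376.3 Pa.
CL = W/(q·S) = 2727.2 / (376.3 × 17.9) = 0.4048.
CD = 0.0145 + 0.0224 × 0.4048² = 0.01817.
D = q·S·CD = 376.3 × 17.9 × 0.01817 = 122.4 N

D = 122 N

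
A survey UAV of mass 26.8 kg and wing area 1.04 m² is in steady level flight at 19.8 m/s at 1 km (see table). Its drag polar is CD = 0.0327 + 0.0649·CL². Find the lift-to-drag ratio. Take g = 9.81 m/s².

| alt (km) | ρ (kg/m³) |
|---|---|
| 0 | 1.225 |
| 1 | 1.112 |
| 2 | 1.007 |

L/D = 9.67

At 1 km, from the table: ρ = 1.112 kg/m³.
Level flight ⇒ L = W = m·g = 26.8 × 9.81 = 262.91 N.
Dynamic pressure q = 0.5 × 1.112 × 19.8² = 218 Pa.
CL = 2W/(ρv²S) = 2×262.91/(1.112×19.8²×1.04) = 1.16.
CD = 0.0327 + 0.0649 × 1.16² = 0.12.
L/D = CL/CD = 1.16 / 0.12 = 9.67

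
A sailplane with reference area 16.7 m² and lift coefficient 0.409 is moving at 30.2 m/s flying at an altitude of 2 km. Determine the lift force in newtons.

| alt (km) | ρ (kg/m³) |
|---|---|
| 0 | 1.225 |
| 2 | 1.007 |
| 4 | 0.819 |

At 2 km, from the table: ρ = 1.007 kg/m³.
Dynamic pressure q = ½ρv² = ½ × 1.007 × 30.2² = 459.2 Pa.
L = q·S·CL = 459.2 × 16.7 × 0.409 = 3140 N

L = 3140 N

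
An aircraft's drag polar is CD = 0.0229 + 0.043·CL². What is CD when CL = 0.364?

CD = 0.0286

CD = 0.0229 + 0.043 × 0.364² = 0.0229 + 0.005697 = 0.0286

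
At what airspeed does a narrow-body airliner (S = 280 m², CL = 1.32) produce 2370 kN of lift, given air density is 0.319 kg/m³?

v = 201 m/s

L = ½ρv²S·CL ⇒ v = √(2L/(ρ·S·CL))
v = √(2 × 2.37×10^6 / (0.319 × 280 × 1.32)) = √40200 = 201 m/s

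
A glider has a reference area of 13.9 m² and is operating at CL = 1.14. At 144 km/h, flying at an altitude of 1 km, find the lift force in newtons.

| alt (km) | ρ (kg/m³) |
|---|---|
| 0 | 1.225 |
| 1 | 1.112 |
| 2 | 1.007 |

L = 14100 N

At 1 km, from the table: ρ = 1.112 kg/m³.
Convert speed: v = 144 km/h ÷ 3.6 = 40 m/s.
L = ½ρv²S·CL = ½ × 1.112 × 40² × 13.9 × 1.14 = 14100 N ≈ 14.1 kN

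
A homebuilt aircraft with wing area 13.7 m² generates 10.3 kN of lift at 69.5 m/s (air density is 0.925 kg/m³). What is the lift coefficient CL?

CL = 0.337

From L = ½ρv²S·CL, rearranging gives CL = 2L/(ρv²S).
CL = 2 × 10300 / (0.925 × 69.5² × 13.7) = 0.337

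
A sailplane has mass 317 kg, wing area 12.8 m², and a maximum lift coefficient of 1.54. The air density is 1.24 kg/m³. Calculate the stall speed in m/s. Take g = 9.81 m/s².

V_stall = 16 m/s

Stall occurs when L = W at CL,max. W = mg = 317 × 9.81 = 3110 N.
V_stall = √(2W/(ρ·S·CL,max)) = √(2 × 3110 / (1.24 × 12.8 × 1.54))
V_stall = √254.5 = 16 m/s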